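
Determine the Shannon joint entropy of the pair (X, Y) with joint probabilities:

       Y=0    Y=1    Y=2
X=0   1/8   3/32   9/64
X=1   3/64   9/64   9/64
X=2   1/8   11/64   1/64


H(X,Y) = -Σ p(x,y) log₂ p(x,y)
  p(0,0)=1/8: -0.1250 × log₂(0.1250) = 0.3750
  p(0,1)=3/32: -0.0938 × log₂(0.0938) = 0.3202
  p(0,2)=9/64: -0.1406 × log₂(0.1406) = 0.3980
  p(1,0)=3/64: -0.0469 × log₂(0.0469) = 0.2070
  p(1,1)=9/64: -0.1406 × log₂(0.1406) = 0.3980
  p(1,2)=9/64: -0.1406 × log₂(0.1406) = 0.3980
  p(2,0)=1/8: -0.1250 × log₂(0.1250) = 0.3750
  p(2,1)=11/64: -0.1719 × log₂(0.1719) = 0.4367
  p(2,2)=1/64: -0.0156 × log₂(0.0156) = 0.0938
H(X,Y) = 3.0015 bits


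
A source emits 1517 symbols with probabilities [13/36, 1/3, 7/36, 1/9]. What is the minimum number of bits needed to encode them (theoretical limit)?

Entropy H = 1.8706 bits/symbol
Minimum bits = H × n = 1.8706 × 1517
= 2837.66 bits


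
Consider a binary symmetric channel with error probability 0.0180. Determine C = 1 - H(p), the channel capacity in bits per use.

For BSC with error probability p:
C = 1 - H(p) where H(p) is binary entropy
H(0.0180) = -0.0180 × log₂(0.0180) - 0.9820 × log₂(0.9820)
H(p) = 0.1301
C = 1 - 0.1301 = 0.8699 bits/use


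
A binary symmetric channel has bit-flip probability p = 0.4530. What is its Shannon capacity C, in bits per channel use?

For BSC with error probability p:
C = 1 - H(p) where H(p) is binary entropy
H(0.4530) = -0.4530 × log₂(0.4530) - 0.5470 × log₂(0.5470)
H(p) = 0.9936
C = 1 - 0.9936 = 0.0064 bits/use


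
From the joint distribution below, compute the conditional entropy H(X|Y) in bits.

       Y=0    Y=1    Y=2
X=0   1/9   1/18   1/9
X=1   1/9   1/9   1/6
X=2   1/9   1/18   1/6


H(X|Y) = Σ_y p(y) H(X|Y=y)
  p(Y=0) = 1/3, H(X|Y=0) = 1.5850
  p(Y=1) = 2/9, H(X|Y=1) = 1.5000
  p(Y=2) = 4/9, H(X|Y=2) = 1.5613
H(X|Y) = 0.3333×1.5850 + 0.2222×1.5000 + 0.4444×1.5613 = 1.5556 bits


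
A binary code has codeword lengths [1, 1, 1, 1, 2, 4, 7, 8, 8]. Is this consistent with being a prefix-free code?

Kraft inequality: Σ 2^(-l_i) ≤ 1 for prefix-free code
Calculating: 2^(-1) + 2^(-1) + 2^(-1) + 2^(-1) + 2^(-2) + 2^(-4) + 2^(-7) + 2^(-8) + 2^(-8)
= 0.5 + 0.5 + 0.5 + 0.5 + 0.25 + 0.0625 + 0.0078125 + 0.00390625 + 0.00390625
= 2.3281
Since 2.3281 > 1, prefix-free code does not exist


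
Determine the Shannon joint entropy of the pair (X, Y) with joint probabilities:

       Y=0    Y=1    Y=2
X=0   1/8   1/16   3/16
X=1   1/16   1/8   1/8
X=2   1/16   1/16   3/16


H(X,Y) = -Σ p(x,y) log₂ p(x,y)
  p(0,0)=1/8: -0.1250 × log₂(0.1250) = 0.3750
  p(0,1)=1/16: -0.0625 × log₂(0.0625) = 0.2500
  p(0,2)=3/16: -0.1875 × log₂(0.1875) = 0.4528
  p(1,0)=1/16: -0.0625 × log₂(0.0625) = 0.2500
  p(1,1)=1/8: -0.1250 × log₂(0.1250) = 0.3750
  p(1,2)=1/8: -0.1250 × log₂(0.1250) = 0.3750
  p(2,0)=1/16: -0.0625 × log₂(0.0625) = 0.2500
  p(2,1)=1/16: -0.0625 × log₂(0.0625) = 0.2500
  p(2,2)=3/16: -0.1875 × log₂(0.1875) = 0.4528
H(X,Y) = 3.0306 bits


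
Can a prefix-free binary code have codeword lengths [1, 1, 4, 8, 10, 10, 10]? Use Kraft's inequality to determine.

Kraft inequality: Σ 2^(-l_i) ≤ 1 for prefix-free code
Calculating: 2^(-1) + 2^(-1) + 2^(-4) + 2^(-8) + 2^(-10) + 2^(-10) + 2^(-10)
= 0.5 + 0.5 + 0.0625 + 0.00390625 + 0.0009765625 + 0.0009765625 + 0.0009765625
= 1.0693
Since 1.0693 > 1, prefix-free code does not exist


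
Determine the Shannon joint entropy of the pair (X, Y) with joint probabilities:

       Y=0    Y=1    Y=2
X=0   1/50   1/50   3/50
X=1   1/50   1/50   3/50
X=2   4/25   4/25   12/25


H(X,Y) = -Σ p(x,y) log₂ p(x,y)
  p(0,0)=1/50: -0.0200 × log₂(0.0200) = 0.1129
  p(0,1)=1/50: -0.0200 × log₂(0.0200) = 0.1129
  p(0,2)=3/50: -0.0600 × log₂(0.0600) = 0.2435
  p(1,0)=1/50: -0.0200 × log₂(0.0200) = 0.1129
  p(1,1)=1/50: -0.0200 × log₂(0.0200) = 0.1129
  p(1,2)=3/50: -0.0600 × log₂(0.0600) = 0.2435
  p(2,0)=4/25: -0.1600 × log₂(0.1600) = 0.4230
  p(2,1)=4/25: -0.1600 × log₂(0.1600) = 0.4230
  p(2,2)=12/25: -0.4800 × log₂(0.4800) = 0.5083
H(X,Y) = 2.2929 bits


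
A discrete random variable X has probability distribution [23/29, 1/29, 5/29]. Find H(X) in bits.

H(X) = -Σ p(x) log₂ p(x)
  -23/29 × log₂(23/29) = 0.2652
  -1/29 × log₂(1/29) = 0.1675
  -5/29 × log₂(5/29) = 0.4373
H(X) = 0.8700 bits


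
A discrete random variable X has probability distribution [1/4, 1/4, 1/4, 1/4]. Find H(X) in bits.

H(X) = -Σ p(x) log₂ p(x)
  -1/4 × log₂(1/4) = 0.5000
  -1/4 × log₂(1/4) = 0.5000
  -1/4 × log₂(1/4) = 0.5000
  -1/4 × log₂(1/4) = 0.5000
H(X) = 2.0000 bits


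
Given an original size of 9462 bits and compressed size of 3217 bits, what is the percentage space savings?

Space savings = (1 - Compressed/Original) × 100%
= (1 - 3217/9462) × 100%
= 66.00%


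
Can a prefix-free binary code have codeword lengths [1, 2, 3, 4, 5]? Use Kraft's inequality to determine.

Kraft inequality: Σ 2^(-l_i) ≤ 1 for prefix-free code
Calculating: 2^(-1) + 2^(-2) + 2^(-3) + 2^(-4) + 2^(-5)
= 0.5 + 0.25 + 0.125 + 0.0625 + 0.03125
= 0.9688
Since 0.9688 ≤ 1, prefix-free code exists


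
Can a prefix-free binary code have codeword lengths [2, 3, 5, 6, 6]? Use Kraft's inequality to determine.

Kraft inequality: Σ 2^(-l_i) ≤ 1 for prefix-free code
Calculating: 2^(-2) + 2^(-3) + 2^(-5) + 2^(-6) + 2^(-6)
= 0.25 + 0.125 + 0.03125 + 0.015625 + 0.015625
= 0.4375
Since 0.4375 ≤ 1, prefix-free code exists


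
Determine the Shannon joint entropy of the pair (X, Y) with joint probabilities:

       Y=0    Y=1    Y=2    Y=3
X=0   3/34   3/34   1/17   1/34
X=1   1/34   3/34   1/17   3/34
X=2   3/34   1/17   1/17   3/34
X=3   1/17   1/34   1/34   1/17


H(X,Y) = -Σ p(x,y) log₂ p(x,y)
  p(0,0)=3/34: -0.0882 × log₂(0.0882) = 0.3090
  p(0,1)=3/34: -0.0882 × log₂(0.0882) = 0.3090
  p(0,2)=1/17: -0.0588 × log₂(0.0588) = 0.2404
  p(0,3)=1/34: -0.0294 × log₂(0.0294) = 0.1496
  p(1,0)=1/34: -0.0294 × log₂(0.0294) = 0.1496
  p(1,1)=3/34: -0.0882 × log₂(0.0882) = 0.3090
  p(1,2)=1/17: -0.0588 × log₂(0.0588) = 0.2404
  p(1,3)=3/34: -0.0882 × log₂(0.0882) = 0.3090
  p(2,0)=3/34: -0.0882 × log₂(0.0882) = 0.3090
  p(2,1)=1/17: -0.0588 × log₂(0.0588) = 0.2404
  p(2,2)=1/17: -0.0588 × log₂(0.0588) = 0.2404
  p(2,3)=3/34: -0.0882 × log₂(0.0882) = 0.3090
  p(3,0)=1/17: -0.0588 × log₂(0.0588) = 0.2404
  p(3,1)=1/34: -0.0294 × log₂(0.0294) = 0.1496
  p(3,2)=1/34: -0.0294 × log₂(0.0294) = 0.1496
  p(3,3)=1/17: -0.0588 × log₂(0.0588) = 0.2404
H(X,Y) = 3.8954 bits


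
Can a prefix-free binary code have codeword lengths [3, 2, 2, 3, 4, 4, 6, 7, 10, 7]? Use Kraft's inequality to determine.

Kraft inequality: Σ 2^(-l_i) ≤ 1 for prefix-free code
Calculating: 2^(-3) + 2^(-2) + 2^(-2) + 2^(-3) + 2^(-4) + 2^(-4) + 2^(-6) + 2^(-7) + 2^(-10) + 2^(-7)
= 0.125 + 0.25 + 0.25 + 0.125 + 0.0625 + 0.0625 + 0.015625 + 0.0078125 + 0.0009765625 + 0.0078125
= 0.9072
Since 0.9072 ≤ 1, prefix-free code exists


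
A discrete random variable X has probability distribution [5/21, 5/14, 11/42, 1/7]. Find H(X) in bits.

H(X) = -Σ p(x) log₂ p(x)
  -5/21 × log₂(5/21) = 0.4929
  -5/14 × log₂(5/14) = 0.5305
  -11/42 × log₂(11/42) = 0.5062
  -1/7 × log₂(1/7) = 0.4011
H(X) = 1.9307 bits


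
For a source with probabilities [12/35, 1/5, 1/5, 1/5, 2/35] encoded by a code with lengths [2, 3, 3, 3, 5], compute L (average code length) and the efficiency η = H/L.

Average length L = Σ p_i × l_i = 2.7714 bits
Entropy H = 2.1586 bits
Efficiency η = H/L × 100% = 77.89%


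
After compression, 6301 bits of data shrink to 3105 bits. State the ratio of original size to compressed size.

Compression ratio = Original / Compressed
= 6301 / 3105 = 2.03:1


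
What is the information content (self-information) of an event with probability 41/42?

Information content I(x) = -log₂(p(x))
I = -log₂(41/42) = -log₂(0.9762)
I = 0.0348 bits


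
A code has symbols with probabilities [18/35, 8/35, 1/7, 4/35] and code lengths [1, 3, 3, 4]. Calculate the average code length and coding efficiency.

Average length L = Σ p_i × l_i = 2.0857 bits
Entropy H = 1.7388 bits
Efficiency η = H/L × 100% = 83.37%


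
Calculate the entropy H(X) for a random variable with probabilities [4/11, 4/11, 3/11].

H(X) = -Σ p(x) log₂ p(x)
  -4/11 × log₂(4/11) = 0.5307
  -4/11 × log₂(4/11) = 0.5307
  -3/11 × log₂(3/11) = 0.5112
H(X) = 1.5726 bits


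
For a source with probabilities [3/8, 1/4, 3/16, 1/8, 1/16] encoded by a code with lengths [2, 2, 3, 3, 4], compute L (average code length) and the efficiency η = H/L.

Average length L = Σ p_i × l_i = 2.4375 bits
Entropy H = 2.1085 bits
Efficiency η = H/L × 100% = 86.50%


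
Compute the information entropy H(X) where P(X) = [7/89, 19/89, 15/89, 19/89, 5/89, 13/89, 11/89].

H(X) = -Σ p(x) log₂ p(x)
  -7/89 × log₂(7/89) = 0.2885
  -19/89 × log₂(19/89) = 0.4756
  -15/89 × log₂(15/89) = 0.4330
  -19/89 × log₂(19/89) = 0.4756
  -5/89 × log₂(5/89) = 0.2334
  -13/89 × log₂(13/89) = 0.4054
  -11/89 × log₂(11/89) = 0.3728
H(X) = 2.6842 bits


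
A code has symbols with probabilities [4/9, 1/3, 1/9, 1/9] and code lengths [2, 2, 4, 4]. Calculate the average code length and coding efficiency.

Average length L = Σ p_i × l_i = 2.4444 bits
Entropy H = 1.7527 bits
Efficiency η = H/L × 100% = 71.70%


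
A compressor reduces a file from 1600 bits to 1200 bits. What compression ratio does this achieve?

Compression ratio = Original / Compressed
= 1600 / 1200 = 1.33:1


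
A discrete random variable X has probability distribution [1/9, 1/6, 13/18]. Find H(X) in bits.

H(X) = -Σ p(x) log₂ p(x)
  -1/9 × log₂(1/9) = 0.3522
  -1/6 × log₂(1/6) = 0.4308
  -13/18 × log₂(13/18) = 0.3391
H(X) = 1.1221 bits


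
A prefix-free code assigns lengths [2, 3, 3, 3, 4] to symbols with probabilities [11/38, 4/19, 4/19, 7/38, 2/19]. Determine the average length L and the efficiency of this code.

Average length L = Σ p_i × l_i = 2.8158 bits
Entropy H = 2.2557 bits
Efficiency η = H/L × 100% = 80.11%


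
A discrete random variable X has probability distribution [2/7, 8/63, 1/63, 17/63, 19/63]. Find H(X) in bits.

H(X) = -Σ p(x) log₂ p(x)
  -2/7 × log₂(2/7) = 0.5164
  -8/63 × log₂(8/63) = 0.3781
  -1/63 × log₂(1/63) = 0.0949
  -17/63 × log₂(17/63) = 0.5100
  -19/63 × log₂(19/63) = 0.5216
H(X) = 2.0208 bits


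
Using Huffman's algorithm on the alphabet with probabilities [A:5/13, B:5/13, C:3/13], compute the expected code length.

Huffman tree construction:
Combine smallest probabilities repeatedly
Resulting codes:
  A: 11 (length 2)
  B: 0 (length 1)
  C: 10 (length 2)
Average length = Σ p(s) × length(s) = 1.6154 bits


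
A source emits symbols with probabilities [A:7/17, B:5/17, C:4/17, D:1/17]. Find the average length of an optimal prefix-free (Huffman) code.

Huffman tree construction:
Combine smallest probabilities repeatedly
Resulting codes:
  A: 0 (length 1)
  B: 10 (length 2)
  C: 111 (length 3)
  D: 110 (length 3)
Average length = Σ p(s) × length(s) = 1.8824 bits


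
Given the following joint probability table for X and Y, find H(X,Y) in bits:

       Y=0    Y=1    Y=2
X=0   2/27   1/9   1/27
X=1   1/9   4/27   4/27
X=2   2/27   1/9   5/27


H(X,Y) = -Σ p(x,y) log₂ p(x,y)
  p(0,0)=2/27: -0.0741 × log₂(0.0741) = 0.2781
  p(0,1)=1/9: -0.1111 × log₂(0.1111) = 0.3522
  p(0,2)=1/27: -0.0370 × log₂(0.0370) = 0.1761
  p(1,0)=1/9: -0.1111 × log₂(0.1111) = 0.3522
  p(1,1)=4/27: -0.1481 × log₂(0.1481) = 0.4081
  p(1,2)=4/27: -0.1481 × log₂(0.1481) = 0.4081
  p(2,0)=2/27: -0.0741 × log₂(0.0741) = 0.2781
  p(2,1)=1/9: -0.1111 × log₂(0.1111) = 0.3522
  p(2,2)=5/27: -0.1852 × log₂(0.1852) = 0.4505
H(X,Y) = 3.0558 bits


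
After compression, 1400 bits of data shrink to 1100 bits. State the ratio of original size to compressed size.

Compression ratio = Original / Compressed
= 1400 / 1100 = 1.27:1


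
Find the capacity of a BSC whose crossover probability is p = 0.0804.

For BSC with error probability p:
C = 1 - H(p) where H(p) is binary entropy
H(0.0804) = -0.0804 × log₂(0.0804) - 0.9196 × log₂(0.9196)
H(p) = 0.4036
C = 1 - 0.4036 = 0.5964 bits/use


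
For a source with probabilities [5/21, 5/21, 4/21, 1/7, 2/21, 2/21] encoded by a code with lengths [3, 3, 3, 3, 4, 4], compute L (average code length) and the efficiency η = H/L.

Average length L = Σ p_i × l_i = 3.1905 bits
Entropy H = 2.4888 bits
Efficiency η = H/L × 100% = 78.01%


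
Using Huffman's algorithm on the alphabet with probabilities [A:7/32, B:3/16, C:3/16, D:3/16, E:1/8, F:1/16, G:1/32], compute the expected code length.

Huffman tree construction:
Combine smallest probabilities repeatedly
Resulting codes:
  A: 01 (length 2)
  B: 110 (length 3)
  C: 111 (length 3)
  D: 00 (length 2)
  E: 101 (length 3)
  F: 1001 (length 4)
  G: 1000 (length 4)
Average length = Σ p(s) × length(s) = 2.6875 bits


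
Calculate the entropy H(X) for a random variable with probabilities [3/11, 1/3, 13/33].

H(X) = -Σ p(x) log₂ p(x)
  -3/11 × log₂(3/11) = 0.5112
  -1/3 × log₂(1/3) = 0.5283
  -13/33 × log₂(13/33) = 0.5294
H(X) = 1.5690 bits


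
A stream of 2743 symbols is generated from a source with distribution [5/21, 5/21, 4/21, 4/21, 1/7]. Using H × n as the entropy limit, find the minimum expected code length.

Entropy H = 2.2983 bits/symbol
Minimum bits = H × n = 2.2983 × 2743
= 6304.26 bits


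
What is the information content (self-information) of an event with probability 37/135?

Information content I(x) = -log₂(p(x))
I = -log₂(37/135) = -log₂(0.2741)
I = 1.8674 bits


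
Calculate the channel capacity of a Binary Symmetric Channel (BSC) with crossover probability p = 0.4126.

For BSC with error probability p:
C = 1 - H(p) where H(p) is binary entropy
H(0.4126) = -0.4126 × log₂(0.4126) - 0.5874 × log₂(0.5874)
H(p) = 0.9778
C = 1 - 0.9778 = 0.0222 bits/use


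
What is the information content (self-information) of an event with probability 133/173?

Information content I(x) = -log₂(p(x))
I = -log₂(133/173) = -log₂(0.7688)
I = 0.3793 bits


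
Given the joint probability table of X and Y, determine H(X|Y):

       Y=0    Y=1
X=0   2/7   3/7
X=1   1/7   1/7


H(X|Y) = Σ_y p(y) H(X|Y=y)
  p(Y=0) = 3/7, H(X|Y=0) = 0.9183
  p(Y=1) = 4/7, H(X|Y=1) = 0.8113
H(X|Y) = 0.4286×0.9183 + 0.5714×0.8113 = 0.8571 bits


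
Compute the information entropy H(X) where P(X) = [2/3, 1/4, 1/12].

H(X) = -Σ p(x) log₂ p(x)
  -2/3 × log₂(2/3) = 0.3900
  -1/4 × log₂(1/4) = 0.5000
  -1/12 × log₂(1/12) = 0.2987
H(X) = 1.1887 bits


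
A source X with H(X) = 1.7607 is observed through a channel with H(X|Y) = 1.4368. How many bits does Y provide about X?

I(X;Y) = H(X) - H(X|Y)
I(X;Y) = 1.7607 - 1.4368 = 0.3239 bits


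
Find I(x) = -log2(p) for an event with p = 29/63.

Information content I(x) = -log₂(p(x))
I = -log₂(29/63) = -log₂(0.4603)
I = 1.1193 bits


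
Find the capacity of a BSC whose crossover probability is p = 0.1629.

For BSC with error probability p:
C = 1 - H(p) where H(p) is binary entropy
H(0.1629) = -0.1629 × log₂(0.1629) - 0.8371 × log₂(0.8371)
H(p) = 0.6412
C = 1 - 0.6412 = 0.3588 bits/use


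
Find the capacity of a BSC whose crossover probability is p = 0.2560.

For BSC with error probability p:
C = 1 - H(p) where H(p) is binary entropy
H(0.2560) = -0.2560 × log₂(0.2560) - 0.7440 × log₂(0.7440)
H(p) = 0.8207
C = 1 - 0.8207 = 0.1793 bits/use


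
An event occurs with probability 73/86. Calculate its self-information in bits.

Information content I(x) = -log₂(p(x))
I = -log₂(73/86) = -log₂(0.8488)
I = 0.2364 bits


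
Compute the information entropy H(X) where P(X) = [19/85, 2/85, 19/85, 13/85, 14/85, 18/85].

H(X) = -Σ p(x) log₂ p(x)
  -19/85 × log₂(19/85) = 0.4832
  -2/85 × log₂(2/85) = 0.1273
  -19/85 × log₂(19/85) = 0.4832
  -13/85 × log₂(13/85) = 0.4143
  -14/85 × log₂(14/85) = 0.4286
  -18/85 × log₂(18/85) = 0.4742
H(X) = 2.4107 bits


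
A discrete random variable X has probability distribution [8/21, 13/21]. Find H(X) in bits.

H(X) = -Σ p(x) log₂ p(x)
  -8/21 × log₂(8/21) = 0.5304
  -13/21 × log₂(13/21) = 0.4283
H(X) = 0.9587 bits


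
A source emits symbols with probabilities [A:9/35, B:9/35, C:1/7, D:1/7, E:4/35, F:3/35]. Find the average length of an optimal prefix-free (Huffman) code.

Huffman tree construction:
Combine smallest probabilities repeatedly
Resulting codes:
  A: 01 (length 2)
  B: 10 (length 2)
  C: 110 (length 3)
  D: 111 (length 3)
  E: 001 (length 3)
  F: 000 (length 3)
Average length = Σ p(s) × length(s) = 2.4857 bits


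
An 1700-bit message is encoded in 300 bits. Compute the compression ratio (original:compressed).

Compression ratio = Original / Compressed
= 1700 / 300 = 5.67:1


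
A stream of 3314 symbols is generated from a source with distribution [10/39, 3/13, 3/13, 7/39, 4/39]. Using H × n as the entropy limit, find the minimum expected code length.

Entropy H = 2.2616 bits/symbol
Minimum bits = H × n = 2.2616 × 3314
= 7494.85 bits


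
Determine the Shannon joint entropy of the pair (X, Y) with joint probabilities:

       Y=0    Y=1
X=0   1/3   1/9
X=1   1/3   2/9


H(X,Y) = -Σ p(x,y) log₂ p(x,y)
  p(0,0)=1/3: -0.3333 × log₂(0.3333) = 0.5283
  p(0,1)=1/9: -0.1111 × log₂(0.1111) = 0.3522
  p(1,0)=1/3: -0.3333 × log₂(0.3333) = 0.5283
  p(1,1)=2/9: -0.2222 × log₂(0.2222) = 0.4822
H(X,Y) = 1.8911 bits


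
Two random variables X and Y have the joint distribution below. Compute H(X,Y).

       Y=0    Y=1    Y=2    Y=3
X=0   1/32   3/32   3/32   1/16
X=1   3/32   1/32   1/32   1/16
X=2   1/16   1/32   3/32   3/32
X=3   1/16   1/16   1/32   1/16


H(X,Y) = -Σ p(x,y) log₂ p(x,y)
  p(0,0)=1/32: -0.0312 × log₂(0.0312) = 0.1562
  p(0,1)=3/32: -0.0938 × log₂(0.0938) = 0.3202
  p(0,2)=3/32: -0.0938 × log₂(0.0938) = 0.3202
  p(0,3)=1/16: -0.0625 × log₂(0.0625) = 0.2500
  p(1,0)=3/32: -0.0938 × log₂(0.0938) = 0.3202
  p(1,1)=1/32: -0.0312 × log₂(0.0312) = 0.1562
  p(1,2)=1/32: -0.0312 × log₂(0.0312) = 0.1562
  p(1,3)=1/16: -0.0625 × log₂(0.0625) = 0.2500
  p(2,0)=1/16: -0.0625 × log₂(0.0625) = 0.2500
  p(2,1)=1/32: -0.0312 × log₂(0.0312) = 0.1562
  p(2,2)=3/32: -0.0938 × log₂(0.0938) = 0.3202
  p(2,3)=3/32: -0.0938 × log₂(0.0938) = 0.3202
  p(3,0)=1/16: -0.0625 × log₂(0.0625) = 0.2500
  p(3,1)=1/16: -0.0625 × log₂(0.0625) = 0.2500
  p(3,2)=1/32: -0.0312 × log₂(0.0312) = 0.1562
  p(3,3)=1/16: -0.0625 × log₂(0.0625) = 0.2500
H(X,Y) = 3.8820 bits


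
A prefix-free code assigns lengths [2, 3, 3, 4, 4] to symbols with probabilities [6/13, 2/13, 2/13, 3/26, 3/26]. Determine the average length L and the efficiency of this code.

Average length L = Σ p_i × l_i = 2.7692 bits
Entropy H = 2.0647 bits
Efficiency η = H/L × 100% = 74.56%


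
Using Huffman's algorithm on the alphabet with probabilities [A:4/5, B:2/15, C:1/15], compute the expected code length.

Huffman tree construction:
Combine smallest probabilities repeatedly
Resulting codes:
  A: 1 (length 1)
  B: 01 (length 2)
  C: 00 (length 2)
Average length = Σ p(s) × length(s) = 1.2000 bits


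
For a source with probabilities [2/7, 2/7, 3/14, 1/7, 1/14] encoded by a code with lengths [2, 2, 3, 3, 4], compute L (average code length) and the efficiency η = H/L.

Average length L = Σ p_i × l_i = 2.5000 bits
Entropy H = 2.1820 bits
Efficiency η = H/L × 100% = 87.28%


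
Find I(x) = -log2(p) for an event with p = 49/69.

Information content I(x) = -log₂(p(x))
I = -log₂(49/69) = -log₂(0.7101)
I = 0.4938 bits


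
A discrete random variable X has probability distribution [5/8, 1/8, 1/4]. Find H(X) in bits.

H(X) = -Σ p(x) log₂ p(x)
  -5/8 × log₂(5/8) = 0.4238
  -1/8 × log₂(1/8) = 0.3750
  -1/4 × log₂(1/4) = 0.5000
H(X) = 1.2988 bits


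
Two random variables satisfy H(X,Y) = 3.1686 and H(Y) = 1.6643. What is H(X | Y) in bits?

Chain rule: H(X,Y) = H(X|Y) + H(Y)
H(X|Y) = H(X,Y) - H(Y) = 3.1686 - 1.6643 = 1.5043 bits


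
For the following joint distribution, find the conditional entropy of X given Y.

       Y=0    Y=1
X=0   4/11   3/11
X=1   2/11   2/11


H(X|Y) = Σ_y p(y) H(X|Y=y)
  p(Y=0) = 6/11, H(X|Y=0) = 0.9183
  p(Y=1) = 5/11, H(X|Y=1) = 0.9710
H(X|Y) = 0.5455×0.9183 + 0.4545×0.9710 = 0.9422 bits


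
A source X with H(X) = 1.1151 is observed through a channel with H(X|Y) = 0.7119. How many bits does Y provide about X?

I(X;Y) = H(X) - H(X|Y)
I(X;Y) = 1.1151 - 0.7119 = 0.4032 bits


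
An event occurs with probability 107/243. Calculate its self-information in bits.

Information content I(x) = -log₂(p(x))
I = -log₂(107/243) = -log₂(0.4403)
I = 1.1833 bits


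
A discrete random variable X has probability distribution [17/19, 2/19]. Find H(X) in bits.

H(X) = -Σ p(x) log₂ p(x)
  -17/19 × log₂(17/19) = 0.1436
  -2/19 × log₂(2/19) = 0.3419
H(X) = 0.4855 bits


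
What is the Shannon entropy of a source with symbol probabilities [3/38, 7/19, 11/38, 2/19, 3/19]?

H(X) = -Σ p(x) log₂ p(x)
  -3/38 × log₂(3/38) = 0.2892
  -7/19 × log₂(7/19) = 0.5307
  -11/38 × log₂(11/38) = 0.5177
  -2/19 × log₂(2/19) = 0.3419
  -3/19 × log₂(3/19) = 0.4205
H(X) = 2.1000 bits


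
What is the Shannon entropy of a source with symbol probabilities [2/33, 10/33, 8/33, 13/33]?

H(X) = -Σ p(x) log₂ p(x)
  -2/33 × log₂(2/33) = 0.2451
  -10/33 × log₂(10/33) = 0.5220
  -8/33 × log₂(8/33) = 0.4956
  -13/33 × log₂(13/33) = 0.5294
H(X) = 1.7921 bits


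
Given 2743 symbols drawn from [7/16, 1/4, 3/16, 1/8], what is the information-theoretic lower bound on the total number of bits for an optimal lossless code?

Entropy H = 1.8496 bits/symbol
Minimum bits = H × n = 1.8496 × 2743
= 5073.46 bits


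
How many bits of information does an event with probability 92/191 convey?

Information content I(x) = -log₂(p(x))
I = -log₂(92/191) = -log₂(0.4817)
I = 1.0539 bits


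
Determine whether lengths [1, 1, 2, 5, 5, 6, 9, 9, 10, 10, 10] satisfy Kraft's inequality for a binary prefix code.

Kraft inequality: Σ 2^(-l_i) ≤ 1 for prefix-free code
Calculating: 2^(-1) + 2^(-1) + 2^(-2) + 2^(-5) + 2^(-5) + 2^(-6) + 2^(-9) + 2^(-9) + 2^(-10) + 2^(-10) + 2^(-10)
= 0.5 + 0.5 + 0.25 + 0.03125 + 0.03125 + 0.015625 + 0.001953125 + 0.001953125 + 0.0009765625 + 0.0009765625 + 0.0009765625
= 1.3350
Since 1.3350 > 1, prefix-free code does not exist


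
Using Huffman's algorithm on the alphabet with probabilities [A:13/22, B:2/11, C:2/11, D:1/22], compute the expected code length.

Huffman tree construction:
Combine smallest probabilities repeatedly
Resulting codes:
  A: 1 (length 1)
  B: 011 (length 3)
  C: 00 (length 2)
  D: 010 (length 3)
Average length = Σ p(s) × length(s) = 1.6364 bits


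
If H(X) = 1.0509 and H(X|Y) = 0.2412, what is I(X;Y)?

I(X;Y) = H(X) - H(X|Y)
I(X;Y) = 1.0509 - 0.2412 = 0.8097 bits


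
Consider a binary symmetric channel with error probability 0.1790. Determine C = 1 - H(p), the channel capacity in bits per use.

For BSC with error probability p:
C = 1 - H(p) where H(p) is binary entropy
H(0.1790) = -0.1790 × log₂(0.1790) - 0.8210 × log₂(0.8210)
H(p) = 0.6779
C = 1 - 0.6779 = 0.3221 bits/use


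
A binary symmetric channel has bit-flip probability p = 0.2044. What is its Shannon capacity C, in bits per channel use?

For BSC with error probability p:
C = 1 - H(p) where H(p) is binary entropy
H(0.2044) = -0.2044 × log₂(0.2044) - 0.7956 × log₂(0.7956)
H(p) = 0.7306
C = 1 - 0.7306 = 0.2694 bits/use


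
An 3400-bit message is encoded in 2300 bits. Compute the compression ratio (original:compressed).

Compression ratio = Original / Compressed
= 3400 / 2300 = 1.48:1


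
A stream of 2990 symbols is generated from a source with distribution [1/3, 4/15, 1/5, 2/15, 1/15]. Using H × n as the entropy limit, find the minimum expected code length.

Entropy H = 2.1493 bits/symbol
Minimum bits = H × n = 2.1493 × 2990
= 6426.27 bits


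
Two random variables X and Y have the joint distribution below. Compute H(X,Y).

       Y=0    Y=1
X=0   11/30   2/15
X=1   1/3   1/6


H(X,Y) = -Σ p(x,y) log₂ p(x,y)
  p(0,0)=11/30: -0.3667 × log₂(0.3667) = 0.5307
  p(0,1)=2/15: -0.1333 × log₂(0.1333) = 0.3876
  p(1,0)=1/3: -0.3333 × log₂(0.3333) = 0.5283
  p(1,1)=1/6: -0.1667 × log₂(0.1667) = 0.4308
H(X,Y) = 1.8775 bits


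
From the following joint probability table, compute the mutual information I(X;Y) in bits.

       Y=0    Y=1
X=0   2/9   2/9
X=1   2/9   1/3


H(X) = 0.9911, H(Y) = 0.9911, H(X,Y) = 1.9749
I(X;Y) = H(X) + H(Y) - H(X,Y) = 0.0072 bits


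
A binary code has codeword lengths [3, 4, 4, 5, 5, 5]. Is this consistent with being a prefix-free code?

Kraft inequality: Σ 2^(-l_i) ≤ 1 for prefix-free code
Calculating: 2^(-3) + 2^(-4) + 2^(-4) + 2^(-5) + 2^(-5) + 2^(-5)
= 0.125 + 0.0625 + 0.0625 + 0.03125 + 0.03125 + 0.03125
= 0.3438
Since 0.3438 ≤ 1, prefix-free code exists


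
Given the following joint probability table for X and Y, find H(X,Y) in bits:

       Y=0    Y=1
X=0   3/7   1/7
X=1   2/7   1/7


H(X,Y) = -Σ p(x,y) log₂ p(x,y)
  p(0,0)=3/7: -0.4286 × log₂(0.4286) = 0.5239
  p(0,1)=1/7: -0.1429 × log₂(0.1429) = 0.4011
  p(1,0)=2/7: -0.2857 × log₂(0.2857) = 0.5164
  p(1,1)=1/7: -0.1429 × log₂(0.1429) = 0.4011
H(X,Y) = 1.8424 bits


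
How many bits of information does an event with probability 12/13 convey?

Information content I(x) = -log₂(p(x))
I = -log₂(12/13) = -log₂(0.9231)
I = 0.1155 bits


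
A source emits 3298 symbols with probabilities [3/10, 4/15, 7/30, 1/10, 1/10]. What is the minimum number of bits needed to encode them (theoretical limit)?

Entropy H = 2.1839 bits/symbol
Minimum bits = H × n = 2.1839 × 3298
= 7202.41 bits


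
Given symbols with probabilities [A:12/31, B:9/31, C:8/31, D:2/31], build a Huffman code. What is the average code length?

Huffman tree construction:
Combine smallest probabilities repeatedly
Resulting codes:
  A: 0 (length 1)
  B: 10 (length 2)
  C: 111 (length 3)
  D: 110 (length 3)
Average length = Σ p(s) × length(s) = 1.9355 bits


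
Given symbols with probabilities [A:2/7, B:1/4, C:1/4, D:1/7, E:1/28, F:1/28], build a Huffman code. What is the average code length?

Huffman tree construction:
Combine smallest probabilities repeatedly
Resulting codes:
  A: 11 (length 2)
  B: 01 (length 2)
  C: 10 (length 2)
  D: 001 (length 3)
  E: 0000 (length 4)
  F: 0001 (length 4)
Average length = Σ p(s) × length(s) = 2.2857 bits


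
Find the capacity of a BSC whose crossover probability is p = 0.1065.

For BSC with error probability p:
C = 1 - H(p) where H(p) is binary entropy
H(0.1065) = -0.1065 × log₂(0.1065) - 0.8935 × log₂(0.8935)
H(p) = 0.4893
C = 1 - 0.4893 = 0.5107 bits/use


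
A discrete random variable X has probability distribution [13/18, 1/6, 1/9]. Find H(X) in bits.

H(X) = -Σ p(x) log₂ p(x)
  -13/18 × log₂(13/18) = 0.3391
  -1/6 × log₂(1/6) = 0.4308
  -1/9 × log₂(1/9) = 0.3522
H(X) = 1.1221 bits


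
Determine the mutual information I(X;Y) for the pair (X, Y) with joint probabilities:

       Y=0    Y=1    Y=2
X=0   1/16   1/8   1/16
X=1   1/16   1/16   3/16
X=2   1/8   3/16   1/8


H(X) = 1.5462, H(Y) = 1.5613, H(X,Y) = 3.0306
I(X;Y) = H(X) + H(Y) - H(X,Y) = 0.0768 bits


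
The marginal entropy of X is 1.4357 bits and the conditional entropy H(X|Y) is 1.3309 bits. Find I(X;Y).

I(X;Y) = H(X) - H(X|Y)
I(X;Y) = 1.4357 - 1.3309 = 0.1048 bits


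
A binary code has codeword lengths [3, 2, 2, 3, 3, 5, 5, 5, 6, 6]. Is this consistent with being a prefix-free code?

Kraft inequality: Σ 2^(-l_i) ≤ 1 for prefix-free code
Calculating: 2^(-3) + 2^(-2) + 2^(-2) + 2^(-3) + 2^(-3) + 2^(-5) + 2^(-5) + 2^(-5) + 2^(-6) + 2^(-6)
= 0.125 + 0.25 + 0.25 + 0.125 + 0.125 + 0.03125 + 0.03125 + 0.03125 + 0.015625 + 0.015625
= 1.0000
Since 1.0000 ≤ 1, prefix-free code exists


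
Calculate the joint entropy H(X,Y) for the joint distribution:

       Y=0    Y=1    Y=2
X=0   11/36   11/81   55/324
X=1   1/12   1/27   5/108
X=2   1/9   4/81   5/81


H(X,Y) = -Σ p(x,y) log₂ p(x,y)
  p(0,0)=11/36: -0.3056 × log₂(0.3056) = 0.5227
  p(0,1)=11/81: -0.1358 × log₂(0.1358) = 0.3912
  p(0,2)=55/324: -0.1698 × log₂(0.1698) = 0.4343
  p(1,0)=1/12: -0.0833 × log₂(0.0833) = 0.2987
  p(1,1)=1/27: -0.0370 × log₂(0.0370) = 0.1761
  p(1,2)=5/108: -0.0463 × log₂(0.0463) = 0.2052
  p(2,0)=1/9: -0.1111 × log₂(0.1111) = 0.3522
  p(2,1)=4/81: -0.0494 × log₂(0.0494) = 0.2143
  p(2,2)=5/81: -0.0617 × log₂(0.0617) = 0.2480
H(X,Y) = 2.8428 bits


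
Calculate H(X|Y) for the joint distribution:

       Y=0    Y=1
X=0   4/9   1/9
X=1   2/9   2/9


H(X|Y) = Σ_y p(y) H(X|Y=y)
  p(Y=0) = 2/3, H(X|Y=0) = 0.9183
  p(Y=1) = 1/3, H(X|Y=1) = 0.9183
H(X|Y) = 0.6667×0.9183 + 0.3333×0.9183 = 0.9183 bits


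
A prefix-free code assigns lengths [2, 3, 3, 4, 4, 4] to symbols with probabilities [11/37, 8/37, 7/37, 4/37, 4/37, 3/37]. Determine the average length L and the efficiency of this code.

Average length L = Σ p_i × l_i = 3.0000 bits
Entropy H = 2.4403 bits
Efficiency η = H/L × 100% = 81.34%


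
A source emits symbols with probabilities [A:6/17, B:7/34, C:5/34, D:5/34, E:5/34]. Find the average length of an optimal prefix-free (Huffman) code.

Huffman tree construction:
Combine smallest probabilities repeatedly
Resulting codes:
  A: 11 (length 2)
  B: 01 (length 2)
  C: 100 (length 3)
  D: 101 (length 3)
  E: 00 (length 2)
Average length = Σ p(s) × length(s) = 2.2941 bits


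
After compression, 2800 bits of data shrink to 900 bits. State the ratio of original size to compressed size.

Compression ratio = Original / Compressed
= 2800 / 900 = 3.11:1


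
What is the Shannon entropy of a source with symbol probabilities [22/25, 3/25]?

H(X) = -Σ p(x) log₂ p(x)
  -22/25 × log₂(22/25) = 0.1623
  -3/25 × log₂(3/25) = 0.3671
H(X) = 0.5294 bits


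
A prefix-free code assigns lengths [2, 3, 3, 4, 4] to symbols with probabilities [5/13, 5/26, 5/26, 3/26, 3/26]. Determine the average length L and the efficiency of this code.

Average length L = Σ p_i × l_i = 2.8462 bits
Entropy H = 2.1640 bits
Efficiency η = H/L × 100% = 76.03%


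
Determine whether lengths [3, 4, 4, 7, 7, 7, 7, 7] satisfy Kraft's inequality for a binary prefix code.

Kraft inequality: Σ 2^(-l_i) ≤ 1 for prefix-free code
Calculating: 2^(-3) + 2^(-4) + 2^(-4) + 2^(-7) + 2^(-7) + 2^(-7) + 2^(-7) + 2^(-7)
= 0.125 + 0.0625 + 0.0625 + 0.0078125 + 0.0078125 + 0.0078125 + 0.0078125 + 0.0078125
= 0.2891
Since 0.2891 ≤ 1, prefix-free code exists


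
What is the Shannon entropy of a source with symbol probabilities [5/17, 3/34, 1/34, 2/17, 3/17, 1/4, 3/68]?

H(X) = -Σ p(x) log₂ p(x)
  -5/17 × log₂(5/17) = 0.5193
  -3/34 × log₂(3/34) = 0.3090
  -1/34 × log₂(1/34) = 0.1496
  -2/17 × log₂(2/17) = 0.3632
  -3/17 × log₂(3/17) = 0.4416
  -1/4 × log₂(1/4) = 0.5000
  -3/68 × log₂(3/68) = 0.1986
H(X) = 2.4814 bits


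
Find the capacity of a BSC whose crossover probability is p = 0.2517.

For BSC with error probability p:
C = 1 - H(p) where H(p) is binary entropy
H(0.2517) = -0.2517 × log₂(0.2517) - 0.7483 × log₂(0.7483)
H(p) = 0.8140
C = 1 - 0.8140 = 0.1860 bits/use


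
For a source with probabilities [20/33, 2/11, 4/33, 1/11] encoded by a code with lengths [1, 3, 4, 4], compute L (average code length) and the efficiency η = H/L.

Average length L = Σ p_i × l_i = 2.0000 bits
Entropy H = 1.5685 bits
Efficiency η = H/L × 100% = 78.43%


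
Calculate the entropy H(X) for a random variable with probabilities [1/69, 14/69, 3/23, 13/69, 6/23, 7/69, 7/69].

H(X) = -Σ p(x) log₂ p(x)
  -1/69 × log₂(1/69) = 0.0885
  -14/69 × log₂(14/69) = 0.4669
  -3/23 × log₂(3/23) = 0.3833
  -13/69 × log₂(13/69) = 0.4537
  -6/23 × log₂(6/23) = 0.5057
  -7/69 × log₂(7/69) = 0.3349
  -7/69 × log₂(7/69) = 0.3349
H(X) = 2.5680 bits


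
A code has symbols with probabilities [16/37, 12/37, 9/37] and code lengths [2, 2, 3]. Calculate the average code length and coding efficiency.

Average length L = Σ p_i × l_i = 2.2432 bits
Entropy H = 1.5460 bits
Efficiency η = H/L × 100% = 68.92%


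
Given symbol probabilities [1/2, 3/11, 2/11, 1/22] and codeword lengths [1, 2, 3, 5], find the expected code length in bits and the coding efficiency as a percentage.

Average length L = Σ p_i × l_i = 1.8182 bits
Entropy H = 1.6611 bits
Efficiency η = H/L × 100% = 91.36%


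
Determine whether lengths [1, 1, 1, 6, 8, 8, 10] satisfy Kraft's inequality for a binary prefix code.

Kraft inequality: Σ 2^(-l_i) ≤ 1 for prefix-free code
Calculating: 2^(-1) + 2^(-1) + 2^(-1) + 2^(-6) + 2^(-8) + 2^(-8) + 2^(-10)
= 0.5 + 0.5 + 0.5 + 0.015625 + 0.00390625 + 0.00390625 + 0.0009765625
= 1.5244
Since 1.5244 > 1, prefix-free code does not exist


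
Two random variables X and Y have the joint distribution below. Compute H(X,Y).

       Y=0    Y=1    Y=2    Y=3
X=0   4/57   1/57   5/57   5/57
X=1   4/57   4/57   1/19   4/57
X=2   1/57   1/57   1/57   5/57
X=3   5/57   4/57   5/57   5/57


H(X,Y) = -Σ p(x,y) log₂ p(x,y)
  p(0,0)=4/57: -0.0702 × log₂(0.0702) = 0.2690
  p(0,1)=1/57: -0.0175 × log₂(0.0175) = 0.1023
  p(0,2)=5/57: -0.0877 × log₂(0.0877) = 0.3080
  p(0,3)=5/57: -0.0877 × log₂(0.0877) = 0.3080
  p(1,0)=4/57: -0.0702 × log₂(0.0702) = 0.2690
  p(1,1)=4/57: -0.0702 × log₂(0.0702) = 0.2690
  p(1,2)=1/19: -0.0526 × log₂(0.0526) = 0.2236
  p(1,3)=4/57: -0.0702 × log₂(0.0702) = 0.2690
  p(2,0)=1/57: -0.0175 × log₂(0.0175) = 0.1023
  p(2,1)=1/57: -0.0175 × log₂(0.0175) = 0.1023
  p(2,2)=1/57: -0.0175 × log₂(0.0175) = 0.1023
  p(2,3)=5/57: -0.0877 × log₂(0.0877) = 0.3080
  p(3,0)=5/57: -0.0877 × log₂(0.0877) = 0.3080
  p(3,1)=4/57: -0.0702 × log₂(0.0702) = 0.2690
  p(3,2)=5/57: -0.0877 × log₂(0.0877) = 0.3080
  p(3,3)=5/57: -0.0877 × log₂(0.0877) = 0.3080
H(X,Y) = 3.8256 bits


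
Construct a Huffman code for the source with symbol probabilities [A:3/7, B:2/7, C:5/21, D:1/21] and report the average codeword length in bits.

Huffman tree construction:
Combine smallest probabilities repeatedly
Resulting codes:
  A: 0 (length 1)
  B: 10 (length 2)
  C: 111 (length 3)
  D: 110 (length 3)
Average length = Σ p(s) × length(s) = 1.8571 bits


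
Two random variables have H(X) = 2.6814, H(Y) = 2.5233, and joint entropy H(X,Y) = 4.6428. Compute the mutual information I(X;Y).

I(X;Y) = H(X) + H(Y) - H(X,Y)
I(X;Y) = 2.6814 + 2.5233 - 4.6428 = 0.5619 bits


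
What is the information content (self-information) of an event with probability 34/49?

Information content I(x) = -log₂(p(x))
I = -log₂(34/49) = -log₂(0.6939)
I = 0.5272 bits


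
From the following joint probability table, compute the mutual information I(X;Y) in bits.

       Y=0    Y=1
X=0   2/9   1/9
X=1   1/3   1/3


H(X) = 0.9183, H(Y) = 0.9911, H(X,Y) = 1.8911
I(X;Y) = H(X) + H(Y) - H(X,Y) = 0.0183 bits


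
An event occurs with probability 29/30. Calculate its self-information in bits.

Information content I(x) = -log₂(p(x))
I = -log₂(29/30) = -log₂(0.9667)
I = 0.0489 bits


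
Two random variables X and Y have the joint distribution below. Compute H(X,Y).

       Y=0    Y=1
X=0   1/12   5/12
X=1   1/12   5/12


H(X,Y) = -Σ p(x,y) log₂ p(x,y)
  p(0,0)=1/12: -0.0833 × log₂(0.0833) = 0.2987
  p(0,1)=5/12: -0.4167 × log₂(0.4167) = 0.5263
  p(1,0)=1/12: -0.0833 × log₂(0.0833) = 0.2987
  p(1,1)=5/12: -0.4167 × log₂(0.4167) = 0.5263
H(X,Y) = 1.6500 bits


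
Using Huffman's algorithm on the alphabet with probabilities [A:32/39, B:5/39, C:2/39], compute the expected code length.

Huffman tree construction:
Combine smallest probabilities repeatedly
Resulting codes:
  A: 1 (length 1)
  B: 01 (length 2)
  C: 00 (length 2)
Average length = Σ p(s) × length(s) = 1.1795 bits


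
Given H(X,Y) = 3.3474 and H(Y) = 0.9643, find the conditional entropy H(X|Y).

Chain rule: H(X,Y) = H(X|Y) + H(Y)
H(X|Y) = H(X,Y) - H(Y) = 3.3474 - 0.9643 = 2.3831 bits


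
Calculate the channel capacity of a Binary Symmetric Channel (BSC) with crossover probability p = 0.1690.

For BSC with error probability p:
C = 1 - H(p) where H(p) is binary entropy
H(0.1690) = -0.1690 × log₂(0.1690) - 0.8310 × log₂(0.8310)
H(p) = 0.6554
C = 1 - 0.6554 = 0.3446 bits/use


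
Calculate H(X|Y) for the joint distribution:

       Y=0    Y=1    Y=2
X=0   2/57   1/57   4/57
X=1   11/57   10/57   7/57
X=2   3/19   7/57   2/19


H(X|Y) = Σ_y p(y) H(X|Y=y)
  p(Y=0) = 22/57, H(X|Y=0) = 1.3420
  p(Y=1) = 6/19, H(X|Y=1) = 1.2327
  p(Y=2) = 17/57, H(X|Y=2) = 1.5486
H(X|Y) = 0.3860×1.3420 + 0.3158×1.2327 + 0.2982×1.5486 = 1.3691 bits


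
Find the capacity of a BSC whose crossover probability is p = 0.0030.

For BSC with error probability p:
C = 1 - H(p) where H(p) is binary entropy
H(0.0030) = -0.0030 × log₂(0.0030) - 0.9970 × log₂(0.9970)
H(p) = 0.0295
C = 1 - 0.0295 = 0.9705 bits/use


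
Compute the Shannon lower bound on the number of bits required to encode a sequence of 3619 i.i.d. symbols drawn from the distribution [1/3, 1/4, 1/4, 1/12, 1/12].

Entropy H = 2.1258 bits/symbol
Minimum bits = H × n = 2.1258 × 3619
= 7693.32 bits


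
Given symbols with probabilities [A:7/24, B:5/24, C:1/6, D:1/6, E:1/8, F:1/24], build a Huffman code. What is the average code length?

Huffman tree construction:
Combine smallest probabilities repeatedly
Resulting codes:
  A: 10 (length 2)
  B: 01 (length 2)
  C: 110 (length 3)
  D: 111 (length 3)
  E: 001 (length 3)
  F: 000 (length 3)
Average length = Σ p(s) × length(s) = 2.5000 bits


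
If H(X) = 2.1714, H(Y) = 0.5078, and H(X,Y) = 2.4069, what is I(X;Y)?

I(X;Y) = H(X) + H(Y) - H(X,Y)
I(X;Y) = 2.1714 + 0.5078 - 2.4069 = 0.2723 bits


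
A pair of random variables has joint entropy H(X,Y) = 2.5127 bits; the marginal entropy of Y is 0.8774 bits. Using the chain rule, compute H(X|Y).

Chain rule: H(X,Y) = H(X|Y) + H(Y)
H(X|Y) = H(X,Y) - H(Y) = 2.5127 - 0.8774 = 1.6353 bits


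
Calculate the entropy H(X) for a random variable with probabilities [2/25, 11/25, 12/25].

H(X) = -Σ p(x) log₂ p(x)
  -2/25 × log₂(2/25) = 0.2915
  -11/25 × log₂(11/25) = 0.5211
  -12/25 × log₂(12/25) = 0.5083
H(X) = 1.3209 bits


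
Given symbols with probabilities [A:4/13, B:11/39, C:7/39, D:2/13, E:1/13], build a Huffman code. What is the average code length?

Huffman tree construction:
Combine smallest probabilities repeatedly
Resulting codes:
  A: 11 (length 2)
  B: 10 (length 2)
  C: 00 (length 2)
  D: 011 (length 3)
  E: 010 (length 3)
Average length = Σ p(s) × length(s) = 2.2308 bits


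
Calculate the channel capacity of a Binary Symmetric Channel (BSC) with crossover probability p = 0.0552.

For BSC with error probability p:
C = 1 - H(p) where H(p) is binary entropy
H(0.0552) = -0.0552 × log₂(0.0552) - 0.9448 × log₂(0.9448)
H(p) = 0.3081
C = 1 - 0.3081 = 0.6919 bits/use


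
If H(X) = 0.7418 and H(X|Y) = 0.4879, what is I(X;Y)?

I(X;Y) = H(X) - H(X|Y)
I(X;Y) = 0.7418 - 0.4879 = 0.2539 bits


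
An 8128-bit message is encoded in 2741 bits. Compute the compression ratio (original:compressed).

Compression ratio = Original / Compressed
= 8128 / 2741 = 2.97:1


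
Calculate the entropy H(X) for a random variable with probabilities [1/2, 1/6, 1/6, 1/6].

H(X) = -Σ p(x) log₂ p(x)
  -1/2 × log₂(1/2) = 0.5000
  -1/6 × log₂(1/6) = 0.4308
  -1/6 × log₂(1/6) = 0.4308
  -1/6 × log₂(1/6) = 0.4308
H(X) = 1.7925 bits
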